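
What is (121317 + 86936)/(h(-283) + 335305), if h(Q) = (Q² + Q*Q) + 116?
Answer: 208253/495599 ≈ 0.42020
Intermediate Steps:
h(Q) = 116 + 2*Q² (h(Q) = (Q² + Q²) + 116 = 2*Q² + 116 = 116 + 2*Q²)
(121317 + 86936)/(h(-283) + 335305) = (121317 + 86936)/((116 + 2*(-283)²) + 335305) = 208253/((116 + 2*80089) + 335305) = 208253/((116 + 160178) + 335305) = 208253/(160294 + 335305) = 208253/495599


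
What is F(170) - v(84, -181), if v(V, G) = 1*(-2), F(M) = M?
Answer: 172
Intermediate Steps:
v(V, G) = -2
F(170) - v(84, -181) = 170 - 1*(-2) = 170 + 2 = 172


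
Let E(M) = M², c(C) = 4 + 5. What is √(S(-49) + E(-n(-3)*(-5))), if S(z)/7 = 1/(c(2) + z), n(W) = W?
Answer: 23*√170/20 ≈ 14.994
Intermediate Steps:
c(C) = 9
S(z) = 7/(9 + z)
√(S(-49) + E(-n(-3)*(-5))) = √(7/(9 - 49) + (-1*(-3)*(-5))²) = √(7/(-40) + (3*(-5))²) = √(7*(-1/40) + (-15)²) = √(-7/40 + 225) = √(8993/40) = 23*√170/20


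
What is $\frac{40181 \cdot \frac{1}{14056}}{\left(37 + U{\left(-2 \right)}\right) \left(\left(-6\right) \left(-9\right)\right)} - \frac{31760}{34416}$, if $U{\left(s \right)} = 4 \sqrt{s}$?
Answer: $\frac{- 669627840 \sqrt{2} + 6184454261 i}{181406736 \left(- 37 i + 4 \sqrt{2}\right)} \approx -0.92143 - 0.00021375 i$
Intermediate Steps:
$\frac{40181 \cdot \frac{1}{14056}}{\left(37 + U{\left(-2 \right)}\right) \left(\left(-6\right) \left(-9\right)\right)} - \frac{31760}{34416} = \frac{40181 \cdot \frac{1}{14056}}{\left(37 + 4 \sqrt{-2}\right) \left(\left(-6\right) \left(-9\right)\right)} - \frac{31760}{34416} = \frac{40181 \cdot \frac{1}{14056}}{\left(37 + 4 i \sqrt{2}\right) 54} - \frac{1985}{2151} = \frac{40181}{14056 \left(37 + 4 i \sqrt{2}\right) 54} - \frac{1985}{2151} = \frac{40181}{14056 \left(1998 + 216 i \sqrt{2}\right)} - \frac{1985}{2151} = - \frac{1985}{2151} + \frac{40181}{14056 \left(1998 + 216 i \sqrt{2}\right)}$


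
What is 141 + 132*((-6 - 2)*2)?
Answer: -1971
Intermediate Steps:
141 + 132*((-6 - 2)*2) = 141 + 132*(-8*2) = 141 + 132*(-16) = 141 - 2112 = -1971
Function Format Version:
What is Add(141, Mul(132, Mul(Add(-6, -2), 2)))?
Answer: -1971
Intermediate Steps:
Add(141, Mul(132, Mul(Add(-6, -2), 2))) = Add(141, Mul(132, Mul(-8, 2))) = Add(141, Mul(132, -16)) = Add(141, -2112) = -1971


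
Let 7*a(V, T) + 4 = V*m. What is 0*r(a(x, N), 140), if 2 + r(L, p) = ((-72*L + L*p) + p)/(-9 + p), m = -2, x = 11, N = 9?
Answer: 0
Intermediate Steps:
a(V, T) = -4/7 - 2*V/7 (a(V, T) = -4/7 + (V*(-2))/7 = -4/7 + (-2*V)/7 = -4/7 - 2*V/7)
r(L, p) = -2 + (p - 72*L + L*p)/(-9 + p) (r(L, p) = -2 + ((-72*L + L*p) + p)/(-9 + p) = -2 + (p - 72*L + L*p)/(-9 + p))
0*r(a(x, N), 140) = 0*((18 - 1*140 - 72*(-4/7 - 2/7*11) + (-4/7 - 2/7*11)*140)/(-9 + 140)) = 0*((18 - 140 - 72*(-4/7 - 22/7) + (-4/7 - 22/7)*140)/131) = 0*((18 - 140 - 72*(-26/7) - 26/7*140)/131) = 0*((18 - 140 + 1872/7 - 520)/131) = 0*((1/131)*(-2622/7)) = 0*(-2622/917) = 0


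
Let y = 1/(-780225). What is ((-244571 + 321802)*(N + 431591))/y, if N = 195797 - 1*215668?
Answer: -24809241357747000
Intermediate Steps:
N = -19871 (N = 195797 - 215668 = -19871)
y = -1/780225 ≈ -1.2817e-6
((-244571 + 321802)*(N + 431591))/y = ((-244571 + 321802)*(-19871 + 431591))/(-1/780225) = (77231*411720)*(-780225) = 31797547320*(-780225) = -24809241357747000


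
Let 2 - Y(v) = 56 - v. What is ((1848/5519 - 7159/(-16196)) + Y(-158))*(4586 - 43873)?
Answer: 741751633102833/89385724 ≈ 8.2983e+6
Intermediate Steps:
Y(v) = -54 + v (Y(v) = 2 - (56 - v) = 2 + (-56 + v) = -54 + v)
((1848/5519 - 7159/(-16196)) + Y(-158))*(4586 - 43873) = ((1848/5519 - 7159/(-16196)) + (-54 - 158))*(4586 - 43873) = ((1848*(1/5519) - 7159*(-1/16196)) - 212)*(-39287) = ((1848/5519 + 7159/16196) - 212)*(-39287) = (69440729/89385724 - 212)*(-39287) = -18880332759/89385724*(-39287) = 741751633102833/89385724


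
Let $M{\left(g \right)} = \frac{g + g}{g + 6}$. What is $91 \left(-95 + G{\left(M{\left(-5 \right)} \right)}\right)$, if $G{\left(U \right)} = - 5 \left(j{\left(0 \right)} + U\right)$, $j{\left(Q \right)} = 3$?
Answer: $-5460$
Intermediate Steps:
$M{\left(g \right)} = \frac{2 g}{6 + g}$
$G{\left(U \right)} = -15 - 5 U$ ($G{\left(U \right)} = - 5 \left(3 + U\right) = -15 - 5 U$)
$91 \left(-95 + G{\left(M{\left(-5 \right)} \right)}\right) = 91 \left(-95 - \left(15 + 5 \cdot 2 \left(-5\right) \frac{1}{6 - 5}\right)\right) = 91 \left(-95 - \left(15 + 5 \cdot 2 \left(-5\right) 1^{-1}\right)\right) = 91 \left(-95 - \left(15 + 5 \cdot 2 \left(-5\right) 1\right)\right) = 91 \left(-95 - -35\right) = 91 \left(-95 + \left(-15 + 50\right)\right) = 91 \left(-95 + 35\right) = 91 \left(-60\right) = -5460$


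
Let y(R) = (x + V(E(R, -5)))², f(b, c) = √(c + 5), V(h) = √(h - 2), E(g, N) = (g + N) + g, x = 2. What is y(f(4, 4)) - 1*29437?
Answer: -29434 + 4*I ≈ -29434.0 + 4.0*I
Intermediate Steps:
E(g, N) = N + 2*g (E(g, N) = (N + g) + g = N + 2*g)
V(h) = √(-2 + h)
f(b, c) = √(5 + c)
y(R) = (2 + √(-7 + 2*R))² (y(R) = (2 + √(-2 + (-5 + 2*R)))² = (2 + √(-7 + 2*R))²)
y(f(4, 4)) - 1*29437 = (2 + √(-7 + 2*√(5 + 4)))² - 1*29437 = (2 + √(-7 + 2*√9))² - 29437 = (2 + √(-7 + 2*3))² - 29437 = (2 + √(-7 + 6))² - 29437 = (2 + √(-1))² - 29437 = (2 + I)² - 29437 = -29437 + (2 + I)²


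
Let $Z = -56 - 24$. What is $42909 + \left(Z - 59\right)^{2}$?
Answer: $62230$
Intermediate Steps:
$Z = -80$ ($Z = -56 - 24 = -80$)
$42909 + \left(Z - 59\right)^{2} = 42909 + \left(-80 - 59\right)^{2} = 42909 + \left(-139\right)^{2} = 42909 + 19321 = 62230$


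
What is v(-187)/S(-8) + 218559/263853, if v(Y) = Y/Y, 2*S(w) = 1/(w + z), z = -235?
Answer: -42671333/87951 ≈ -485.17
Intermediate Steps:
S(w) = 1/(2*(-235 + w)) (S(w) = 1/(2*(w - 235)) = 1/(2*(-235 + w)))
v(Y) = 1
v(-187)/S(-8) + 218559/263853 = 1/(1/(2*(-235 - 8))) + 218559/263853 = 1/((½)/(-243)) + 218559*(1/263853) = 1/((½)*(-1/243)) + 72853/87951 = 1/(-1/486) + 72853/87951 = 1*(-486) + 72853/87951 = -486 + 72853/87951 = -42671333/87951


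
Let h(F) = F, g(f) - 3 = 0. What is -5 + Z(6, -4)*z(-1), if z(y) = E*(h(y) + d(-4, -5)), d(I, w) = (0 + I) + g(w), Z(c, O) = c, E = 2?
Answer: -29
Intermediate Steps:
g(f) = 3 (g(f) = 3 + 0 = 3)
d(I, w) = 3 + I (d(I, w) = (0 + I) + 3 = I + 3 = 3 + I)
z(y) = -2 + 2*y (z(y) = 2*(y + (3 - 4)) = 2*(y - 1) = 2*(-1 + y) = -2 + 2*y)
-5 + Z(6, -4)*z(-1) = -5 + 6*(-2 + 2*(-1)) = -5 + 6*(-2 - 2) = -5 + 6*(-4) = -5 - 24 = -29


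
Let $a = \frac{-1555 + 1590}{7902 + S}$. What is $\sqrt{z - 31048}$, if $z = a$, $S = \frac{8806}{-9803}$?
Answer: $\frac{i \sqrt{74505248672838311}}{1549090} \approx 176.2 i$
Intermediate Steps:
$S = - \frac{8806}{9803}$ ($S = 8806 \left(- \frac{1}{9803}\right) = - \frac{8806}{9803} \approx -0.8983$)
$a = \frac{68621}{15490900}$ ($a = \frac{-1555 + 1590}{7902 - \frac{8806}{9803}} = \frac{35}{\frac{77454500}{9803}} = 35 \cdot \frac{9803}{77454500} = \frac{68621}{15490900} \approx 0.0044298$)
$z = \frac{68621}{15490900} \approx 0.0044298$
$\sqrt{z - 31048} = \sqrt{\frac{68621}{15490900} - 31048} = \sqrt{- \frac{480961394579}{15490900}} = \frac{i \sqrt{74505248672838311}}{1549090}$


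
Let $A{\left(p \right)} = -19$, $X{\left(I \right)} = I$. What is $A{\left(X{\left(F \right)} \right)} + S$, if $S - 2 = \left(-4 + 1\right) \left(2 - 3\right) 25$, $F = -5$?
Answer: $58$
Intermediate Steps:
$S = 77$ ($S = 2 + \left(-4 + 1\right) \left(2 - 3\right) 25 = 2 + \left(-3\right) \left(-1\right) 25 = 2 + 3 \cdot 25 = 2 + 75 = 77$)
$A{\left(X{\left(F \right)} \right)} + S = -19 + 77 = 58$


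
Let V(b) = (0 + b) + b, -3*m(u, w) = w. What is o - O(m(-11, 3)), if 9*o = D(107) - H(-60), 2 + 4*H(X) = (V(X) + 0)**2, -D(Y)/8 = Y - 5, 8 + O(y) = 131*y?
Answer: -6329/18 ≈ -351.61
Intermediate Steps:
m(u, w) = -w/3
V(b) = 2*b (V(b) = b + b = 2*b)
O(y) = -8 + 131*y
D(Y) = 40 - 8*Y (D(Y) = -8*(Y - 5) = -8*(-5 + Y) = 40 - 8*Y)
H(X) = -1/2 + X**2 (H(X) = -1/2 + (2*X + 0)**2/4 = -1/2 + (2*X)**2/4 = -1/2 + (4*X**2)/4 = -1/2 + X**2)
o = -8831/18 (o = ((40 - 8*107) - (-1/2 + (-60)**2))/9 = ((40 - 856) - (-1/2 + 3600))/9 = (-816 - 1*7199/2)/9 = (-816 - 7199/2)/9 = (1/9)*(-8831/2) = -8831/18 ≈ -490.61)
o - O(m(-11, 3)) = -8831/18 - (-8 + 131*(-1/3*3)) = -8831/18 - (-8 + 131*(-1)) = -8831/18 - (-8 - 131) = -8831/18 - 1*(-139) = -8831/18 + 139 = -6329/18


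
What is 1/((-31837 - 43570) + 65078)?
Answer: -1/10329 ≈ -9.6815e-5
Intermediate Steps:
1/((-31837 - 43570) + 65078) = 1/(-75407 + 65078) = 1/(-10329) = -1/10329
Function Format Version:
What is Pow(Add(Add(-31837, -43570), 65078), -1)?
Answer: Rational(-1, 10329) ≈ -9.6815e-5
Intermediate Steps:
Pow(Add(Add(-31837, -43570), 65078), -1) = Pow(Add(-75407, 65078), -1) = Pow(-10329, -1) = Rational(-1, 10329)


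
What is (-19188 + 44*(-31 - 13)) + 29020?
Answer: 7896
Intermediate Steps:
(-19188 + 44*(-31 - 13)) + 29020 = (-19188 + 44*(-44)) + 29020 = (-19188 - 1936) + 29020 = -21124 + 29020 = 7896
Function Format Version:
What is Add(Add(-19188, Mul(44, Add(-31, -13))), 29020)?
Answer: 7896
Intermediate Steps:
Add(Add(-19188, Mul(44, Add(-31, -13))), 29020) = Add(Add(-19188, Mul(44, -44)), 29020) = Add(Add(-19188, -1936), 29020) = Add(-21124, 29020) = 7896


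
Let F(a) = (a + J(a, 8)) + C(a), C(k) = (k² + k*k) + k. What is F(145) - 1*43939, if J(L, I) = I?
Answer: -1591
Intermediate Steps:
C(k) = k + 2*k² (C(k) = (k² + k²) + k = 2*k² + k = k + 2*k²)
F(a) = 8 + a + a*(1 + 2*a) (F(a) = (a + 8) + a*(1 + 2*a) = (8 + a) + a*(1 + 2*a) = 8 + a + a*(1 + 2*a))
F(145) - 1*43939 = (8 + 2*145 + 2*145²) - 1*43939 = (8 + 290 + 2*21025) - 43939 = (8 + 290 + 42050) - 43939 = 42348 - 43939 = -1591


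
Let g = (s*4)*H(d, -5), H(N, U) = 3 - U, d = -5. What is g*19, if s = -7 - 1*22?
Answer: -17632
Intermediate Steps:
s = -29 (s = -7 - 22 = -29)
g = -928 (g = (-29*4)*(3 - 1*(-5)) = -116*(3 + 5) = -116*8 = -928)
g*19 = -928*19 = -17632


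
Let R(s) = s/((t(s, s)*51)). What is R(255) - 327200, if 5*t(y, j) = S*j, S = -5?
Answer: -16687201/51 ≈ -3.2720e+5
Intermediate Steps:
t(y, j) = -j (t(y, j) = (-5*j)/5 = -j)
R(s) = -1/51 (R(s) = s/((-s*51)) = s/((-51*s)) = s*(-1/(51*s)) = -1/51)
R(255) - 327200 = -1/51 - 327200 = -16687201/51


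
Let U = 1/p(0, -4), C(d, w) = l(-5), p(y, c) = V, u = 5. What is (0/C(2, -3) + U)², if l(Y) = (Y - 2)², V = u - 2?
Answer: ⅑ ≈ 0.11111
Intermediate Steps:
V = 3 (V = 5 - 2 = 3)
l(Y) = (-2 + Y)²
p(y, c) = 3
C(d, w) = 49 (C(d, w) = (-2 - 5)² = (-7)² = 49)
U = ⅓ (U = 1/3 = ⅓ ≈ 0.33333)
(0/C(2, -3) + U)² = (0/49 + ⅓)² = (0*(1/49) + ⅓)² = (0 + ⅓)² = (⅓)² = ⅑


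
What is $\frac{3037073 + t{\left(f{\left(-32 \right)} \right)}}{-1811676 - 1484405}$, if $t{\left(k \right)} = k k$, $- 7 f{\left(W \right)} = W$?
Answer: $- \frac{148817601}{161507969} \approx -0.92143$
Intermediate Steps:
$f{\left(W \right)} = - \frac{W}{7}$
$t{\left(k \right)} = k^{2}$
$\frac{3037073 + t{\left(f{\left(-32 \right)} \right)}}{-1811676 - 1484405} = \frac{3037073 + \left(\left(- \frac{1}{7}\right) \left(-32\right)\right)^{2}}{-1811676 - 1484405} = \frac{3037073 + \left(\frac{32}{7}\right)^{2}}{-1811676 - 1484405} = \frac{3037073 + \frac{1024}{49}}{-3296081} = \frac{148817601}{49} \left(- \frac{1}{3296081}\right) = - \frac{148817601}{161507969}$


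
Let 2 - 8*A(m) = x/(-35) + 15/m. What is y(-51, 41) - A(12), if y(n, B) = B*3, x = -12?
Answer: 137703/1120 ≈ 122.95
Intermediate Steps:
y(n, B) = 3*B
A(m) = 29/140 - 15/(8*m) (A(m) = 1/4 - (-12/(-35) + 15/m)/8 = 1/4 - (-12*(-1/35) + 15/m)/8 = 1/4 - (12/35 + 15/m)/8 = 1/4 + (-3/70 - 15/(8*m)) = 29/140 - 15/(8*m))
y(-51, 41) - A(12) = 3*41 - (-525 + 58*12)/(280*12) = 123 - (-525 + 696)/(280*12) = 123 - 171/(280*12) = 123 - 1*57/1120 = 123 - 57/1120 = 137703/1120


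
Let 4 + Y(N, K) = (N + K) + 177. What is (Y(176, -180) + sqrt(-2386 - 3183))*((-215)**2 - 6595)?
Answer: 6697470 + 39630*I*sqrt(5569) ≈ 6.6975e+6 + 2.9574e+6*I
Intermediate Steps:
Y(N, K) = 173 + K + N (Y(N, K) = -4 + ((N + K) + 177) = -4 + ((K + N) + 177) = -4 + (177 + K + N) = 173 + K + N)
(Y(176, -180) + sqrt(-2386 - 3183))*((-215)**2 - 6595) = ((173 - 180 + 176) + sqrt(-2386 - 3183))*((-215)**2 - 6595) = (169 + sqrt(-5569))*(46225 - 6595) = (169 + I*sqrt(5569))*39630 = 6697470 + 39630*I*sqrt(5569)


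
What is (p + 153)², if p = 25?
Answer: 31684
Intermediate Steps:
(p + 153)² = (25 + 153)² = 178² = 31684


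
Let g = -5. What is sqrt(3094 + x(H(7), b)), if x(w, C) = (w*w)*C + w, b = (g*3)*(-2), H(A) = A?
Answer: sqrt(4571) ≈ 67.609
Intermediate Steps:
b = 30 (b = -5*3*(-2) = -15*(-2) = 30)
x(w, C) = w + C*w**2 (x(w, C) = w**2*C + w = C*w**2 + w = w + C*w**2)
sqrt(3094 + x(H(7), b)) = sqrt(3094 + 7*(1 + 30*7)) = sqrt(3094 + 7*(1 + 210)) = sqrt(3094 + 7*211) = sqrt(3094 + 1477) = sqrt(4571)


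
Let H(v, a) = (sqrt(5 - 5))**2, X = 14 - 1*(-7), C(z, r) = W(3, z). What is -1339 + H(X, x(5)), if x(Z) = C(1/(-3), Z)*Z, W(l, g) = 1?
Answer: -1339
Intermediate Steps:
C(z, r) = 1
x(Z) = Z (x(Z) = 1*Z = Z)
X = 21 (X = 14 + 7 = 21)
H(v, a) = 0 (H(v, a) = (sqrt(0))**2 = 0**2 = 0)
-1339 + H(X, x(5)) = -1339 + 0 = -1339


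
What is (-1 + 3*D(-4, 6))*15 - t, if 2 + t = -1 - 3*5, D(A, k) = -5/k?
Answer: -69/2 ≈ -34.500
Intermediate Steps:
t = -18 (t = -2 + (-1 - 3*5) = -2 + (-1 - 15) = -2 - 16 = -18)
(-1 + 3*D(-4, 6))*15 - t = (-1 + 3*(-5/6))*15 - 1*(-18) = (-1 + 3*(-5*⅙))*15 + 18 = (-1 + 3*(-⅚))*15 + 18 = (-1 - 5/2)*15 + 18 = -7/2*15 + 18 = -105/2 + 18 = -69/2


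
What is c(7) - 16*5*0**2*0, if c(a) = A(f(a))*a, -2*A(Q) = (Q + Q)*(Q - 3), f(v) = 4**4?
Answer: -453376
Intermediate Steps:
f(v) = 256
A(Q) = -Q*(-3 + Q) (A(Q) = -(Q + Q)*(Q - 3)/2 = -2*Q*(-3 + Q)/2 = -Q*(-3 + Q))
c(a) = -64768*a (c(a) = (256*(3 - 1*256))*a = (256*(3 - 256))*a = (256*(-253))*a = -64768*a)
c(7) - 16*5*0**2*0 = -64768*7 - 16*5*0**2*0 = -453376 - 16*5*0*0 = -453376 - 0*0 = -453376 - 16*0 = -453376 + 0 = -453376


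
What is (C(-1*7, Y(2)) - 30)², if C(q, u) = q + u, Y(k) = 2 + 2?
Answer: 1089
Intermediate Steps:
Y(k) = 4
(C(-1*7, Y(2)) - 30)² = ((-1*7 + 4) - 30)² = ((-7 + 4) - 30)² = (-3 - 30)² = (-33)² = 1089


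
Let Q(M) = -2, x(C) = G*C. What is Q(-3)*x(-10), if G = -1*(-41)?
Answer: 820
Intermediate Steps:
G = 41
x(C) = 41*C
Q(-3)*x(-10) = -82*(-10) = -2*(-410) = 820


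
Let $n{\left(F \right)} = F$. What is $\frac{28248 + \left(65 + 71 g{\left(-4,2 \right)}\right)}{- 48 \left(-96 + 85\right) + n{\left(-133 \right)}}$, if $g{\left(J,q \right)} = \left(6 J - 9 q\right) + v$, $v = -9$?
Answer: $\frac{24692}{395} \approx 62.511$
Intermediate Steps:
$g{\left(J,q \right)} = -9 - 9 q + 6 J$ ($g{\left(J,q \right)} = \left(6 J - 9 q\right) - 9 = \left(- 9 q + 6 J\right) - 9 = -9 - 9 q + 6 J$)
$\frac{28248 + \left(65 + 71 g{\left(-4,2 \right)}\right)}{- 48 \left(-96 + 85\right) + n{\left(-133 \right)}} = \frac{28248 + \left(65 + 71 \left(-9 - 18 + 6 \left(-4\right)\right)\right)}{- 48 \left(-96 + 85\right) - 133} = \frac{28248 + \left(65 + 71 \left(-9 - 18 - 24\right)\right)}{\left(-48\right) \left(-11\right) - 133} = \frac{28248 + \left(65 + 71 \left(-51\right)\right)}{528 - 133} = \frac{28248 + \left(65 - 3621\right)}{395} = \left(28248 - 3556\right) \frac{1}{395} = 24692 \cdot \frac{1}{395} = \frac{24692}{395}$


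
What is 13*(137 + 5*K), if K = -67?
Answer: -2574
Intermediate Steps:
13*(137 + 5*K) = 13*(137 + 5*(-67)) = 13*(137 - 335) = 13*(-198) = -2574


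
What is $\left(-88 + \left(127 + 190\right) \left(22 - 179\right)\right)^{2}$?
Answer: $2485720449$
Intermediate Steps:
$\left(-88 + \left(127 + 190\right) \left(22 - 179\right)\right)^{2} = \left(-88 + 317 \left(-157\right)\right)^{2} = \left(-88 - 49769\right)^{2} = \left(-49857\right)^{2} = 2485720449$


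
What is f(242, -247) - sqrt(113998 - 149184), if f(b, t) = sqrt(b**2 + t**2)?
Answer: sqrt(119573) - I*sqrt(35186) ≈ 345.79 - 187.58*I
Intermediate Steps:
f(242, -247) - sqrt(113998 - 149184) = sqrt(242**2 + (-247)**2) - sqrt(113998 - 149184) = sqrt(58564 + 61009) - sqrt(-35186) = sqrt(119573) - I*sqrt(35186)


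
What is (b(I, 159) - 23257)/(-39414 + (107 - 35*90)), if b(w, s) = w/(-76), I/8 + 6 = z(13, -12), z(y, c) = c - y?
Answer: 441821/806683 ≈ 0.54770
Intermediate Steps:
I = -248 (I = -48 + 8*(-12 - 1*13) = -48 + 8*(-12 - 13) = -48 + 8*(-25) = -48 - 200 = -248)
b(w, s) = -w/76 (b(w, s) = w*(-1/76) = -w/76)
(b(I, 159) - 23257)/(-39414 + (107 - 35*90)) = (-1/76*(-248) - 23257)/(-39414 + (107 - 35*90)) = (62/19 - 23257)/(-39414 + (107 - 3150)) = -441821/(19*(-39414 - 3043)) = -441821/19/(-42457) = -441821/19*(-1/42457) = 441821/806683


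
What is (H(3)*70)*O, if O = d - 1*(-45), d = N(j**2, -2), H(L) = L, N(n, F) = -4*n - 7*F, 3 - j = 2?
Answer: 11550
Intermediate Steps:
j = 1 (j = 3 - 1*2 = 3 - 2 = 1)
N(n, F) = -7*F - 4*n
d = 10 (d = -7*(-2) - 4*1**2 = 14 - 4*1 = 14 - 4 = 10)
O = 55 (O = 10 - 1*(-45) = 10 + 45 = 55)
(H(3)*70)*O = (3*70)*55 = 210*55 = 11550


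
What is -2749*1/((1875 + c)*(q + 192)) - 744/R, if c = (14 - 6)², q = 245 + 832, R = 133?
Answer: -261577903/46751229 ≈ -5.5951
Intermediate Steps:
q = 1077
c = 64 (c = 8² = 64)
-2749*1/((1875 + c)*(q + 192)) - 744/R = -2749*1/((1077 + 192)*(1875 + 64)) - 744/133 = -2749/(1939*1269) - 744*1/133 = -2749/2460591 - 744/133 = -261577903/46751229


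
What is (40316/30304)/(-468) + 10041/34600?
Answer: 4406539361/15334581600 ≈ 0.28736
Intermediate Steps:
(40316/30304)/(-468) + 10041/34600 = (40316*(1/30304))*(-1/468) + 10041*(1/34600) = (10079/7576)*(-1/468) + 10041/34600 = -10079/3545568 + 10041/34600 = 4406539361/15334581600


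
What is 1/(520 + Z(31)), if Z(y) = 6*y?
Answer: 1/706 ≈ 0.0014164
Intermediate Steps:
1/(520 + Z(31)) = 1/(520 + 6*31) = 1/(520 + 186) = 1/706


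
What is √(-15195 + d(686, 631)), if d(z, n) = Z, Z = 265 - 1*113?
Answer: 7*I*√307 ≈ 122.65*I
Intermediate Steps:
Z = 152 (Z = 265 - 113 = 152)
d(z, n) = 152
√(-15195 + d(686, 631)) = √(-15195 + 152) = √(-15043) = 7*I*√307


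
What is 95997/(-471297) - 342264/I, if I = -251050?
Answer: 22867991593/19719851975 ≈ 1.1596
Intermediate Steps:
95997/(-471297) - 342264/I = 95997/(-471297) - 342264/(-251050) = 95997*(-1/471297) - 342264*(-1/251050) = -31999/157099 + 171132/125525 = 22867991593/19719851975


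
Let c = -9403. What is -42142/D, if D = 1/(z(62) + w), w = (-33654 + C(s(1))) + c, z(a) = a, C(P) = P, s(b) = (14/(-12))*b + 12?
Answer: 5434316255/3 ≈ 1.8114e+9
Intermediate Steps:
s(b) = 12 - 7*b/6 (s(b) = (14*(-1/12))*b + 12 = -7*b/6 + 12 = 12 - 7*b/6)
w = -258277/6 (w = (-33654 + (12 - 7/6*1)) - 9403 = (-33654 + (12 - 7/6)) - 9403 = (-33654 + 65/6) - 9403 = -201859/6 - 9403 = -258277/6 ≈ -43046.)
D = -6/257905 (D = 1/(62 - 258277/6) = 1/(-257905/6) = -6/257905 ≈ -2.3264e-5)
-42142/D = -42142/(-6/257905) = -42142*(-257905/6) = 5434316255/3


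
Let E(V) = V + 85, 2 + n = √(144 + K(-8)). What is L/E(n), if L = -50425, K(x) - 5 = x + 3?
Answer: -10085/19 ≈ -530.79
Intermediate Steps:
K(x) = 8 + x (K(x) = 5 + (x + 3) = 5 + (3 + x) = 8 + x)
n = 10 (n = -2 + √(144 + (8 - 8)) = -2 + √(144 + 0) = -2 + √144 = -2 + 12 = 10)
E(V) = 85 + V
L/E(n) = -50425/(85 + 10) = -50425/95 = -50425*1/95 = -10085/19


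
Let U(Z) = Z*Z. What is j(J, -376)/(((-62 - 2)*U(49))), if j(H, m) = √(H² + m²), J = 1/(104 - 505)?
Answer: -√22733402177/61619264 ≈ -0.0024469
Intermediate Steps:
U(Z) = Z²
J = -1/401 (J = 1/(-401) = -1/401 ≈ -0.0024938)
j(J, -376)/(((-62 - 2)*U(49))) = √((-1/401)² + (-376)²)/(((-62 - 2)*49²)) = √(1/160801 + 141376)/((-64*2401)) = √(22733402177/160801)/(-153664) = (√22733402177/401)*(-1/153664) = -√22733402177/61619264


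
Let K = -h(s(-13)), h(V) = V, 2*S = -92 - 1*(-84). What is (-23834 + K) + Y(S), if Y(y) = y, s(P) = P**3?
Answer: -21641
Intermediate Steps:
S = -4 (S = (-92 - 1*(-84))/2 = (-92 + 84)/2 = (1/2)*(-8) = -4)
K = 2197 (K = -1*(-13)**3 = -1*(-2197) = 2197)
(-23834 + K) + Y(S) = (-23834 + 2197) - 4 = -21637 - 4 = -21641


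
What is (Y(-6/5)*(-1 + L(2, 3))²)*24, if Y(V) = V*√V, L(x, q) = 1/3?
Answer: -64*I*√30/25 ≈ -14.022*I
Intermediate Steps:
L(x, q) = ⅓
Y(V) = V^(3/2)
(Y(-6/5)*(-1 + L(2, 3))²)*24 = ((-6/5)^(3/2)*(-1 + ⅓)²)*24 = ((-6*⅕)^(3/2)*(-⅔)²)*24 = ((-6/5)^(3/2)*(4/9))*24 = (-6*I*√30/25*(4/9))*24 = -8*I*√30/75*24 = -64*I*√30/25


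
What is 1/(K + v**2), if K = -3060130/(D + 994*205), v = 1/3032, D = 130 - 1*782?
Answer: -933634324416/14065924165001 ≈ -0.066376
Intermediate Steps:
D = -652 (D = 130 - 782 = -652)
v = 1/3032 ≈ 0.00032982
K = -1530065/101559 (K = -3060130/(-652 + 994*205) = -3060130/(-652 + 203770) = -3060130/203118 = -3060130*1/203118 = -1530065/101559 ≈ -15.066)
1/(K + v**2) = 1/(-1530065/101559 + (1/3032)**2) = 1/(-1530065/101559 + 1/9193024) = 1/(-14065924165001/933634324416) = -933634324416/14065924165001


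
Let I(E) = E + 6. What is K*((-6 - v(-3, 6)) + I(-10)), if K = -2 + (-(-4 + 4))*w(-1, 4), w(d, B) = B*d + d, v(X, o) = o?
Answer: 32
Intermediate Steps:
I(E) = 6 + E
w(d, B) = d + B*d
K = -2 (K = -2 + (-(-4 + 4))*(-(1 + 4)) = -2 + (-1*0)*(-1*5) = -2 + 0*(-5) = -2 + 0 = -2)
K*((-6 - v(-3, 6)) + I(-10)) = -2*((-6 - 1*6) + (6 - 10)) = -2*((-6 - 6) - 4) = -2*(-12 - 4) = -2*(-16) = 32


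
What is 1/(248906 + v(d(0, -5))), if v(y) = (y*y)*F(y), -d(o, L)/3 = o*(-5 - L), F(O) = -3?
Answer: 1/248906 ≈ 4.0176e-6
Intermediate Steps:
d(o, L) = -3*o*(-5 - L)
v(y) = -3*y**2 (v(y) = (y*y)*(-3) = y**2*(-3) = -3*y**2)
1/(248906 + v(d(0, -5))) = 1/(248906 - 3*(3*0*(5 - 5))**2) = 1/(248906 - 3*(3*0*0)**2) = 1/(248906 - 3*0**2) = 1/(248906 - 3*0) = 1/(248906 + 0) = 1/248906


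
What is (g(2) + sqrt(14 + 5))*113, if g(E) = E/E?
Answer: 113 + 113*sqrt(19) ≈ 605.56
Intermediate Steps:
g(E) = 1
(g(2) + sqrt(14 + 5))*113 = (1 + sqrt(14 + 5))*113 = (1 + sqrt(19))*113 = 113 + 113*sqrt(19)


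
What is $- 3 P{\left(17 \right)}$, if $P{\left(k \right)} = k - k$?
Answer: $0$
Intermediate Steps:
$P{\left(k \right)} = 0$
$- 3 P{\left(17 \right)} = \left(-3\right) 0 = 0$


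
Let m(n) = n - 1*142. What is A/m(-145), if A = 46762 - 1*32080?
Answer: -14682/287 ≈ -51.157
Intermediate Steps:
m(n) = -142 + n (m(n) = n - 142 = -142 + n)
A = 14682 (A = 46762 - 32080 = 14682)
A/m(-145) = 14682/(-142 - 145) = 14682/(-287) = 14682*(-1/287) = -14682/287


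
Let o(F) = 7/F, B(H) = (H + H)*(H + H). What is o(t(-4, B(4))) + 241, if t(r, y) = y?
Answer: 15431/64 ≈ 241.11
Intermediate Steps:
B(H) = 4*H**2 (B(H) = (2*H)*(2*H) = 4*H**2)
o(t(-4, B(4))) + 241 = 7/((4*4**2)) + 241 = 7/((4*16)) + 241 = 7/64 + 241 = 15431/64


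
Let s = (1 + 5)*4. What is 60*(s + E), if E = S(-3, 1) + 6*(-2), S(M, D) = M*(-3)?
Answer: 1260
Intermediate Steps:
S(M, D) = -3*M
E = -3 (E = -3*(-3) + 6*(-2) = 9 - 12 = -3)
s = 24 (s = 6*4 = 24)
60*(s + E) = 60*(24 - 3) = 60*21 = 1260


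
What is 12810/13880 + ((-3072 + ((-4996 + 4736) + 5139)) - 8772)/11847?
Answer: 5508587/16443636 ≈ 0.33500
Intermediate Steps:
12810/13880 + ((-3072 + ((-4996 + 4736) + 5139)) - 8772)/11847 = 12810*(1/13880) + ((-3072 + (-260 + 5139)) - 8772)*(1/11847) = 1281/1388 + ((-3072 + 4879) - 8772)*(1/11847) = 1281/1388 + (1807 - 8772)*(1/11847) = 1281/1388 - 6965*1/11847 = 1281/1388 - 6965/11847 = 5508587/16443636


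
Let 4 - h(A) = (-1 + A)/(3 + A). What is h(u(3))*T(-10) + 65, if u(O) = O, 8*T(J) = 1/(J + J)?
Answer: 31189/480 ≈ 64.977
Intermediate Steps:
T(J) = 1/(16*J) (T(J) = 1/(8*(J + J)) = 1/(8*((2*J))) = (1/(2*J))/8 = 1/(16*J))
h(A) = 4 - (-1 + A)/(3 + A)
h(u(3))*T(-10) + 65 = ((13 + 3*3)/(3 + 3))*((1/16)/(-10)) + 65 = ((13 + 9)/6)*((1/16)*(-⅒)) + 65 = ((⅙)*22)*(-1/160) + 65 = (11/3)*(-1/160) + 65 = -11/480 + 65 = 31189/480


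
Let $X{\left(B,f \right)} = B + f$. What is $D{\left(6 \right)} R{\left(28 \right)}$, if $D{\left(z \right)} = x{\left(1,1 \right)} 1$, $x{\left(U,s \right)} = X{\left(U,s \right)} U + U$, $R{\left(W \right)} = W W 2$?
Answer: $4704$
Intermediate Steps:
$R{\left(W \right)} = 2 W^{2}$ ($R{\left(W \right)} = W^{2} \cdot 2 = 2 W^{2}$)
$x{\left(U,s \right)} = U + U \left(U + s\right)$ ($x{\left(U,s \right)} = \left(U + s\right) U + U = U \left(U + s\right) + U = U + U \left(U + s\right)$)
$D{\left(z \right)} = 3$ ($D{\left(z \right)} = 1 \left(1 + 1 + 1\right) 1 = 1 \cdot 3 \cdot 1 = 3 \cdot 1 = 3$)
$D{\left(6 \right)} R{\left(28 \right)} = 3 \cdot 2 \cdot 28^{2} = 3 \cdot 2 \cdot 784 = 3 \cdot 1568 = 4704$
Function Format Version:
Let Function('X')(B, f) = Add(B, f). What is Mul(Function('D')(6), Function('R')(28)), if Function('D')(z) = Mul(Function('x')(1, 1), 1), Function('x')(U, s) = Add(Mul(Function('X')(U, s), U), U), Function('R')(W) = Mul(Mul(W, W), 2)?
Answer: 4704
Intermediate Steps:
Function('R')(W) = Mul(2, Pow(W, 2)) (Function('R')(W) = Mul(Pow(W, 2), 2) = Mul(2, Pow(W, 2)))
Function('x')(U, s) = Add(U, Mul(U, Add(U, s))) (Function('x')(U, s) = Add(Mul(Add(U, s), U), U) = Add(Mul(U, Add(U, s)), U) = Add(U, Mul(U, Add(U, s))))
Function('D')(z) = 3 (Function('D')(z) = Mul(Mul(1, Add(1, 1, 1)), 1) = Mul(Mul(1, 3), 1) = Mul(3, 1) = 3)
Mul(Function('D')(6), Function('R')(28)) = Mul(3, Mul(2, Pow(28, 2))) = Mul(3, Mul(2, 784)) = Mul(3, 1568) = 4704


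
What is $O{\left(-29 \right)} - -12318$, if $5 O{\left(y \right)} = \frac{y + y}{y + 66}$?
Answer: $\frac{2278772}{185} \approx 12318.0$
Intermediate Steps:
$O{\left(y \right)} = \frac{2 y}{5 \left(66 + y\right)}$ ($O{\left(y \right)} = \frac{\left(y + y\right) \frac{1}{y + 66}}{5} = \frac{2 y \frac{1}{66 + y}}{5} = \frac{2 y}{5 \left(66 + y\right)}$)
$O{\left(-29 \right)} - -12318 = \frac{2}{5} \left(-29\right) \frac{1}{66 - 29} - -12318 = \frac{2}{5} \left(-29\right) \frac{1}{37} + 12318 = - \frac{58}{185} + 12318 = \frac{2278772}{185}$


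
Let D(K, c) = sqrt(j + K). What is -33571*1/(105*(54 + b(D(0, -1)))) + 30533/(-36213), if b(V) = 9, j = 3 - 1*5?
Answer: -472560806/79849665 ≈ -5.9181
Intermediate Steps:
j = -2 (j = 3 - 5 = -2)
D(K, c) = sqrt(-2 + K)
-33571*1/(105*(54 + b(D(0, -1)))) + 30533/(-36213) = -33571*1/(105*(54 + 9)) + 30533/(-36213) = -33571/(63*105) + 30533*(-1/36213) = -33571/6615 - 30533/36213 = -472560806/79849665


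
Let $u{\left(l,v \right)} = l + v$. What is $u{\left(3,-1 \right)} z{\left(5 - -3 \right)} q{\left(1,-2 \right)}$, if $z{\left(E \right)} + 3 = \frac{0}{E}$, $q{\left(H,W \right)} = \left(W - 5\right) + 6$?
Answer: $6$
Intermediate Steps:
$q{\left(H,W \right)} = 1 + W$ ($q{\left(H,W \right)} = \left(-5 + W\right) + 6 = 1 + W$)
$z{\left(E \right)} = -3$ ($z{\left(E \right)} = -3 + \frac{0}{E} = -3 + 0 = -3$)
$u{\left(3,-1 \right)} z{\left(5 - -3 \right)} q{\left(1,-2 \right)} = \left(3 - 1\right) \left(-3\right) \left(1 - 2\right) = 2 \left(-3\right) \left(-1\right) = \left(-6\right) \left(-1\right) = 6$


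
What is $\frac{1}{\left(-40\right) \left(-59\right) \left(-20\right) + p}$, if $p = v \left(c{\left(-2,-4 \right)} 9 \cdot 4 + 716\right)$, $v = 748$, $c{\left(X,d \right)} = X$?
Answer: $\frac{1}{434512} \approx 2.3014 \cdot 10^{-6}$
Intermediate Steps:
$p = 481712$ ($p = 748 \left(\left(-2\right) 9 \cdot 4 + 716\right) = 748 \left(\left(-18\right) 4 + 716\right) = 748 \left(-72 + 716\right) = 748 \cdot 644 = 481712$)
$\frac{1}{\left(-40\right) \left(-59\right) \left(-20\right) + p} = \frac{1}{\left(-40\right) \left(-59\right) \left(-20\right) + 481712} = \frac{1}{2360 \left(-20\right) + 481712} = \frac{1}{-47200 + 481712} = \frac{1}{434512}$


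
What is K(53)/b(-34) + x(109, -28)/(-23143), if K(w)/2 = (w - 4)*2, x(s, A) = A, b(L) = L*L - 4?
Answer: 1142071/6665184 ≈ 0.17135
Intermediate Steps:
b(L) = -4 + L² (b(L) = L² - 4 = -4 + L²)
K(w) = -16 + 4*w (K(w) = 2*((w - 4)*2) = 2*((-4 + w)*2) = 2*(-8 + 2*w) = -16 + 4*w)
K(53)/b(-34) + x(109, -28)/(-23143) = (-16 + 4*53)/(-4 + (-34)²) - 28/(-23143) = (-16 + 212)/(-4 + 1156) - 28*(-1/23143) = 196/1152 + 28/23143 = 196*(1/1152) + 28/23143 = 49/288 + 28/23143 = 1142071/6665184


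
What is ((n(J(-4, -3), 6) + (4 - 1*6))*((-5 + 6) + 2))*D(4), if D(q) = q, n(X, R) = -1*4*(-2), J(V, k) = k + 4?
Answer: 72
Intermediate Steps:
J(V, k) = 4 + k
n(X, R) = 8 (n(X, R) = -4*(-2) = 8)
((n(J(-4, -3), 6) + (4 - 1*6))*((-5 + 6) + 2))*D(4) = ((8 + (4 - 1*6))*((-5 + 6) + 2))*4 = ((8 + (4 - 6))*(1 + 2))*4 = ((8 - 2)*3)*4 = (6*3)*4 = 18*4 = 72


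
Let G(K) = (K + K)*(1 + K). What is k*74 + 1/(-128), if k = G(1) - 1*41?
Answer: -350465/128 ≈ -2738.0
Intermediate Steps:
G(K) = 2*K*(1 + K) (G(K) = (2*K)*(1 + K) = 2*K*(1 + K))
k = -37 (k = 2*1*(1 + 1) - 1*41 = 2*1*2 - 41 = 4 - 41 = -37)
k*74 + 1/(-128) = -37*74 + 1/(-128) = -2738 - 1/128 = -350465/128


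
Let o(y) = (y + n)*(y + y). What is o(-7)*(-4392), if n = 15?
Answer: 491904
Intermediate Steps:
o(y) = 2*y*(15 + y) (o(y) = (y + 15)*(y + y) = (15 + y)*(2*y) = 2*y*(15 + y))
o(-7)*(-4392) = (2*(-7)*(15 - 7))*(-4392) = (2*(-7)*8)*(-4392) = -112*(-4392) = 491904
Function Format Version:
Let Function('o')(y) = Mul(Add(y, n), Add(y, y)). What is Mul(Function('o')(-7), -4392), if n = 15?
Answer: 491904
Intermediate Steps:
Function('o')(y) = Mul(2, y, Add(15, y)) (Function('o')(y) = Mul(Add(y, 15), Add(y, y)) = Mul(Add(15, y), Mul(2, y)) = Mul(2, y, Add(15, y)))
Mul(Function('o')(-7), -4392) = Mul(Mul(2, -7, Add(15, -7)), -4392) = Mul(Mul(2, -7, 8), -4392) = Mul(-112, -4392) = 491904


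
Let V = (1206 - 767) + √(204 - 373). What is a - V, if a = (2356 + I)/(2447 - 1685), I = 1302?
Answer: -165430/381 - 13*I ≈ -434.2 - 13.0*I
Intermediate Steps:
a = 1829/381 (a = (2356 + 1302)/(2447 - 1685) = 3658/762 = 3658*(1/762) = 1829/381 ≈ 4.8005)
V = 439 + 13*I (V = 439 + √(-169) = 439 + 13*I ≈ 439.0 + 13.0*I)
a - V = 1829/381 - (439 + 13*I) = 1829/381 + (-439 - 13*I) = -165430/381 - 13*I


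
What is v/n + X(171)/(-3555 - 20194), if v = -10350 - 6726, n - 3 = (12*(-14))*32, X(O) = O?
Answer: 134873047/42534459 ≈ 3.1709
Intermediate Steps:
n = -5373 (n = 3 + (12*(-14))*32 = 3 - 168*32 = 3 - 5376 = -5373)
v = -17076
v/n + X(171)/(-3555 - 20194) = -17076/(-5373) + 171/(-3555 - 20194) = -17076*(-1/5373) + 171/(-23749) = 5692/1791 + 171*(-1/23749) = 5692/1791 - 171/23749 = 134873047/42534459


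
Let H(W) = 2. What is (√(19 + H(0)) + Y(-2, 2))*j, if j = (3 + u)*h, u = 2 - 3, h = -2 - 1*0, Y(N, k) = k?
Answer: -8 - 4*√21 ≈ -26.330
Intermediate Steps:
h = -2 (h = -2 + 0 = -2)
u = -1
j = -4 (j = (3 - 1)*(-2) = 2*(-2) = -4)
(√(19 + H(0)) + Y(-2, 2))*j = (√(19 + 2) + 2)*(-4) = (√21 + 2)*(-4) = (2 + √21)*(-4) = -8 - 4*√21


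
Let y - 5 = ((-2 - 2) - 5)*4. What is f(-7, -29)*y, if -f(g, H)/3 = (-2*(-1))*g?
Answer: -1302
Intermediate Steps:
f(g, H) = -6*g (f(g, H) = -3*(-2*(-1))*g = -6*g)
y = -31 (y = 5 + ((-2 - 2) - 5)*4 = 5 + (-4 - 5)*4 = 5 - 9*4 = 5 - 36 = -31)
f(-7, -29)*y = -6*(-7)*(-31) = 42*(-31) = -1302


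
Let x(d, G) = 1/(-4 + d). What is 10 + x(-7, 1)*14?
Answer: 96/11 ≈ 8.7273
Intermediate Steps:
10 + x(-7, 1)*14 = 10 + 14/(-4 - 7) = 10 + 14/(-11) = 10 - 1/11*14 = 10 - 14/11 = 96/11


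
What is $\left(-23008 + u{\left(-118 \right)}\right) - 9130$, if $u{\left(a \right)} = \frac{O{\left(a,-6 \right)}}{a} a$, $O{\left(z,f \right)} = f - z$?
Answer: $-32026$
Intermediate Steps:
$u{\left(a \right)} = -6 - a$ ($u{\left(a \right)} = \frac{-6 - a}{a} a = -6 - a$)
$\left(-23008 + u{\left(-118 \right)}\right) - 9130 = \left(-23008 - -112\right) - 9130 = \left(-23008 + \left(-6 + 118\right)\right) - 9130 = \left(-23008 + 112\right) - 9130 = -22896 - 9130 = -32026$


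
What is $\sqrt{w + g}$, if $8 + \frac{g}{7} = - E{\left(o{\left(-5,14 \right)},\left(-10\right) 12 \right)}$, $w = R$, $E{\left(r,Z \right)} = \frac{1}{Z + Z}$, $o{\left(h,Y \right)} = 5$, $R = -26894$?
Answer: $\frac{i \sqrt{97019895}}{60} \approx 164.16 i$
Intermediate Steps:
$E{\left(r,Z \right)} = \frac{1}{2 Z}$
$w = -26894$
$g = - \frac{13433}{240}$ ($g = -56 + 7 \left(- \frac{1}{2 \left(\left(-10\right) 12\right)}\right) = -56 + 7 \left(- \frac{1}{2 \left(-120\right)}\right) = -56 + 7 \left(- \frac{-1}{2 \cdot 120}\right) = -56 + 7 \left(\left(-1\right) \left(- \frac{1}{240}\right)\right) = -56 + 7 \cdot \frac{1}{240} = -56 + \frac{7}{240} = - \frac{13433}{240} \approx -55.971$)
$\sqrt{w + g} = \sqrt{-26894 - \frac{13433}{240}} = \sqrt{- \frac{6467993}{240}} = \frac{i \sqrt{97019895}}{60}$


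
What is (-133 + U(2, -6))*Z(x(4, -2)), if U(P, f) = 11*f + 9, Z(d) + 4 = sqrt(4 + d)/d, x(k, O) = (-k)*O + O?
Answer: 760 - 95*sqrt(10)/3 ≈ 659.86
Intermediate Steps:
x(k, O) = O - O*k (x(k, O) = -O*k + O = O - O*k)
Z(d) = -4 + sqrt(4 + d)/d
U(P, f) = 9 + 11*f
(-133 + U(2, -6))*Z(x(4, -2)) = (-133 + (9 + 11*(-6)))*(-4 + sqrt(4 - 2*(1 - 1*4))/((-2*(1 - 1*4)))) = (-133 + (9 - 66))*(-4 + sqrt(4 - 2*(1 - 4))/((-2*(1 - 4)))) = (-133 - 57)*(-4 + sqrt(4 - 2*(-3))/((-2*(-3)))) = -190*(-4 + sqrt(4 + 6)/6) = -190*(-4 + sqrt(10)/6) = 760 - 95*sqrt(10)/3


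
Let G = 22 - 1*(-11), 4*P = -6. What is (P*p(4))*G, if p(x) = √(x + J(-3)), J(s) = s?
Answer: -99/2 ≈ -49.500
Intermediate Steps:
P = -3/2 (P = (¼)*(-6) = -3/2 ≈ -1.5000)
G = 33 (G = 22 + 11 = 33)
p(x) = √(-3 + x) (p(x) = √(x - 3) = √(-3 + x))
(P*p(4))*G = -3*√(-3 + 4)/2*33 = -3*√1/2*33 = -3/2*1*33 = -3/2*33 = -99/2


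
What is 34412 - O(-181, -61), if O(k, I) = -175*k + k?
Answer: 2918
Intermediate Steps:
O(k, I) = -174*k
34412 - O(-181, -61) = 34412 - (-174)*(-181) = 34412 - 1*31494 = 34412 - 31494 = 2918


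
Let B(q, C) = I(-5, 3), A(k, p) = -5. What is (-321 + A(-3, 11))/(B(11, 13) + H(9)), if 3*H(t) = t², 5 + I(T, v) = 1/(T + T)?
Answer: -3260/219 ≈ -14.886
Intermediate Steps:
I(T, v) = -5 + 1/(2*T) (I(T, v) = -5 + 1/(T + T) = -5 + 1/(2*T))
B(q, C) = -51/10 (B(q, C) = -5 + (½)/(-5) = -5 + (½)*(-⅕) = -5 - ⅒ = -51/10)
H(t) = t²/3
(-321 + A(-3, 11))/(B(11, 13) + H(9)) = (-321 - 5)/(-51/10 + (⅓)*9²) = -326/(-51/10 + (⅓)*81) = -326/(-51/10 + 27) = -326/219/10 = -326*10/219 = -3260/219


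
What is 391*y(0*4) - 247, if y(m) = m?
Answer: -247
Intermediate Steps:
391*y(0*4) - 247 = 391*(0*4) - 247 = 391*0 - 247 = 0 - 247 = -247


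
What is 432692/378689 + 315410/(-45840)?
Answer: -9960769621/1735910376 ≈ -5.7381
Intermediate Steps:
432692/378689 + 315410/(-45840) = 432692*(1/378689) + 315410*(-1/45840) = 432692/378689 - 31541/4584 = -9960769621/1735910376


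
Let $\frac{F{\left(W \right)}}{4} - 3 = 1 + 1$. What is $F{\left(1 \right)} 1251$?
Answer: $25020$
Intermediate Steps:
$F{\left(W \right)} = 20$ ($F{\left(W \right)} = 12 + 4 \left(1 + 1\right) = 12 + 4 \cdot 2 = 12 + 8 = 20$)
$F{\left(1 \right)} 1251 = 20 \cdot 1251 = 25020$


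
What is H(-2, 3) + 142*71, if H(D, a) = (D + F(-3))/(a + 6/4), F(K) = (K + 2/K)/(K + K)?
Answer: 816617/81 ≈ 10082.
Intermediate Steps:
F(K) = (K + 2/K)/(2*K) (F(K) = (K + 2/K)/((2*K)) = (K + 2/K)*(1/(2*K)) = (K + 2/K)/(2*K))
H(D, a) = (11/18 + D)/(3/2 + a) (H(D, a) = (D + (½ + (-3)⁻²))/(a + 6/4) = (D + (½ + ⅑))/(a + 6*(¼)) = (D + 11/18)/(a + 3/2) = (11/18 + D)/(3/2 + a))
H(-2, 3) + 142*71 = (11 + 18*(-2))/(9*(3 + 2*3)) + 142*71 = (11 - 36)/(9*(3 + 6)) + 10082 = (⅑)*(-25)/9 + 10082 = (⅑)*(⅑)*(-25) + 10082 = -25/81 + 10082 = 816617/81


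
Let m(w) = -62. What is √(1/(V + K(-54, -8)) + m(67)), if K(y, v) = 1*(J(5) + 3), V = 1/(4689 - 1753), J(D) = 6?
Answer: I*√1728632598/5285 ≈ 7.867*I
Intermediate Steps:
V = 1/2936 ≈ 0.00034060
K(y, v) = 9 (K(y, v) = 1*(6 + 3) = 1*9 = 9)
√(1/(V + K(-54, -8)) + m(67)) = √(1/(1/2936 + 9) - 62) = √(1/(26425/2936) - 62) = √(2936/26425 - 62) = √(-1635414/26425) = I*√1728632598/5285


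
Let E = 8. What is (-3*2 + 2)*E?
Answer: -32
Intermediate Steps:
(-3*2 + 2)*E = (-3*2 + 2)*8 = (-6 + 2)*8 = -4*8 = -32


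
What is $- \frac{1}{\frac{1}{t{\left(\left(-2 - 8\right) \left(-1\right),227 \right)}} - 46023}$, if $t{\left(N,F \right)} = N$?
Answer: $\frac{10}{460229} \approx 2.1728 \cdot 10^{-5}$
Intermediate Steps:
$- \frac{1}{\frac{1}{t{\left(\left(-2 - 8\right) \left(-1\right),227 \right)}} - 46023} = - \frac{1}{\frac{1}{\left(-2 - 8\right) \left(-1\right)} - 46023} = - \frac{1}{\frac{1}{\left(-10\right) \left(-1\right)} - 46023} = - \frac{1}{\frac{1}{10} - 46023} = - \frac{1}{- \frac{460229}{10}} = \left(-1\right) \left(- \frac{10}{460229}\right) = \frac{10}{460229}$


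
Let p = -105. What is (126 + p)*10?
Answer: 210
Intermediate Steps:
(126 + p)*10 = (126 - 105)*10 = 21*10 = 210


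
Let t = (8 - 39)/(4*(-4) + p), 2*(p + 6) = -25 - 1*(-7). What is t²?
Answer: 1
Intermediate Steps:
p = -15 (p = -6 + (-25 - 1*(-7))/2 = -6 + (-25 + 7)/2 = -6 + (½)*(-18) = -6 - 9 = -15)
t = 1 (t = (8 - 39)/(4*(-4) - 15) = -31/(-16 - 15) = -31/(-31) = -31*(-1/31) = 1)
t² = 1² = 1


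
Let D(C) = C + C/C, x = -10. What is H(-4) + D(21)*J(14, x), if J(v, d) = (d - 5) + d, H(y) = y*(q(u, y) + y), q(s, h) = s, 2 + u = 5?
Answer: -546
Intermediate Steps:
u = 3 (u = -2 + 5 = 3)
D(C) = 1 + C (D(C) = C + 1 = 1 + C)
H(y) = y*(3 + y)
J(v, d) = -5 + 2*d (J(v, d) = (-5 + d) + d = -5 + 2*d)
H(-4) + D(21)*J(14, x) = -4*(3 - 4) + (1 + 21)*(-5 + 2*(-10)) = -4*(-1) + 22*(-5 - 20) = 4 + 22*(-25) = 4 - 550 = -546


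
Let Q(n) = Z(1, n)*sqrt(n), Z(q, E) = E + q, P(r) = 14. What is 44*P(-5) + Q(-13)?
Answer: 616 - 12*I*sqrt(13) ≈ 616.0 - 43.267*I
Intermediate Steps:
Q(n) = sqrt(n)*(1 + n) (Q(n) = (n + 1)*sqrt(n) = (1 + n)*sqrt(n) = sqrt(n)*(1 + n))
44*P(-5) + Q(-13) = 44*14 + sqrt(-13)*(1 - 13) = 616 + (I*sqrt(13))*(-12) = 616 - 12*I*sqrt(13)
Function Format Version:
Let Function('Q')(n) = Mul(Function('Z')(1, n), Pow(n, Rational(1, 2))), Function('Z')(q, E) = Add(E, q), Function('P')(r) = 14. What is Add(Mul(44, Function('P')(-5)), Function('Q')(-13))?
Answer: Add(616, Mul(-12, I, Pow(13, Rational(1, 2)))) ≈ Add(616.00, Mul(-43.267, I))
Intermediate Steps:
Function('Q')(n) = Mul(Pow(n, Rational(1, 2)), Add(1, n)) (Function('Q')(n) = Mul(Add(n, 1), Pow(n, Rational(1, 2))) = Mul(Add(1, n), Pow(n, Rational(1, 2))) = Mul(Pow(n, Rational(1, 2)), Add(1, n)))
Add(Mul(44, Function('P')(-5)), Function('Q')(-13)) = Add(Mul(44, 14), Mul(Pow(-13, Rational(1, 2)), Add(1, -13))) = Add(616, Mul(Mul(I, Pow(13, Rational(1, 2))), -12)) = Add(616, Mul(-12, I, Pow(13, Rational(1, 2))))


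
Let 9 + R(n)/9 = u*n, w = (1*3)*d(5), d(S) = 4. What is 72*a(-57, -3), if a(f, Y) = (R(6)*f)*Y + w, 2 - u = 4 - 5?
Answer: 998136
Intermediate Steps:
u = 3 (u = 2 - (4 - 5) = 2 - 1*(-1) = 2 + 1 = 3)
w = 12 (w = (1*3)*4 = 3*4 = 12)
R(n) = -81 + 27*n (R(n) = -81 + 9*(3*n) = -81 + 27*n)
a(f, Y) = 12 + 81*Y*f (a(f, Y) = ((-81 + 27*6)*f)*Y + 12 = ((-81 + 162)*f)*Y + 12 = (81*f)*Y + 12 = 81*Y*f + 12 = 12 + 81*Y*f)
72*a(-57, -3) = 72*(12 + 81*(-3)*(-57)) = 72*(12 + 13851) = 72*13863 = 998136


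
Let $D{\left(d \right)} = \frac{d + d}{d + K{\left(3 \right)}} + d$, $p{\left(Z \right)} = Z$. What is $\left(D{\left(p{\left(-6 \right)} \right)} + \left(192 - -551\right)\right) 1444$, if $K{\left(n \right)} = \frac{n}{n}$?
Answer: $\frac{5338468}{5} \approx 1.0677 \cdot 10^{6}$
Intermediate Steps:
$K{\left(n \right)} = 1$
$D{\left(d \right)} = d + \frac{2 d}{1 + d}$ ($D{\left(d \right)} = \frac{d + d}{d + 1} + d = \frac{2 d}{1 + d} + d = d + \frac{2 d}{1 + d}$)
$\left(D{\left(p{\left(-6 \right)} \right)} + \left(192 - -551\right)\right) 1444 = \left(- \frac{6 \left(3 - 6\right)}{1 - 6} + \left(192 - -551\right)\right) 1444 = \left(\left(-6\right) \frac{1}{-5} \left(-3\right) + \left(192 + 551\right)\right) 1444 = \left(\left(-6\right) \left(- \frac{1}{5}\right) \left(-3\right) + 743\right) 1444 = \left(- \frac{18}{5} + 743\right) 1444 = \frac{3697}{5} \cdot 1444 = \frac{5338468}{5}$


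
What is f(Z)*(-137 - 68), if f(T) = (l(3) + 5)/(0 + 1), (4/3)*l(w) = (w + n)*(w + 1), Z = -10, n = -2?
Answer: -1640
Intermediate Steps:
l(w) = 3*(1 + w)*(-2 + w)/4 (l(w) = 3*((w - 2)*(w + 1))/4 = 3*((-2 + w)*(1 + w))/4 = 3*((1 + w)*(-2 + w))/4 = 3*(1 + w)*(-2 + w)/4)
f(T) = 8 (f(T) = ((-3/2 - 3/4*3 + (3/4)*3**2) + 5)/(0 + 1) = ((-3/2 - 9/4 + (3/4)*9) + 5)/1 = ((-3/2 - 9/4 + 27/4) + 5)*1 = (3 + 5)*1 = 8*1 = 8)
f(Z)*(-137 - 68) = 8*(-137 - 68) = 8*(-205) = -1640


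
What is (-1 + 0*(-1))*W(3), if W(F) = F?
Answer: -3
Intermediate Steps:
(-1 + 0*(-1))*W(3) = (-1 + 0*(-1))*3 = (-1 + 0)*3 = -1*3 = -3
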